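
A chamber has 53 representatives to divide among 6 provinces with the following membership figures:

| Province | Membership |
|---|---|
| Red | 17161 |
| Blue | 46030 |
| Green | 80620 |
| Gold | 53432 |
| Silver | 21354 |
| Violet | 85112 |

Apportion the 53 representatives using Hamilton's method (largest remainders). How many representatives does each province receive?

Red 3, Blue 8, Green 14, Gold 9, Silver 4, Violet 15

Standard divisor: 303709 ÷ 53 ≈ 5730.358.
Standard quotas: Red 2.9948, Blue 8.0327, Green 14.0689, Gold 9.3244, Silver 3.7265, Violet 14.8528.
Lower quotas: Red 2, Blue 8, Green 14, Gold 9, Silver 3, Violet 14 (sum 50, leaving 3 seats).
Remainders in descending order: Red 0.9948, Violet 0.8528, Silver 0.7265, Gold 0.3244, Green 0.0689, Blue 0.0327.
Largest remainders: Red, Violet, Silver receive the extra seats.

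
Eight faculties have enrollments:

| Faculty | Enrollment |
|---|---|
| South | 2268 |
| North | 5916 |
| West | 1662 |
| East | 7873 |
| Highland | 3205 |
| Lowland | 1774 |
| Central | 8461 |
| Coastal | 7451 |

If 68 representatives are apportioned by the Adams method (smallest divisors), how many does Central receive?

Standard divisor 38610/68 ≈ 567.794; standard quotas: South 3.994, North 10.419, West 2.927, East 13.866, Highland 5.645, Lowland 3.124, Central 14.902, Coastal 13.123.
Rounding up gives 4, 11, 3, 14, 6, 4, 15, 14 = 71 seats, so the divisor must be adjusted.
With modified divisor 600: modified quotas South 3.780, North 9.860, West 2.770, East 13.122, Highland 5.342, Lowland 2.957, Central 14.102, Coastal 12.418.
Rounding up: South 4, North 10, West 3, East 14, Highland 6, Lowland 3, Central 15, Coastal 13 (total 68).
Central receives 15.

15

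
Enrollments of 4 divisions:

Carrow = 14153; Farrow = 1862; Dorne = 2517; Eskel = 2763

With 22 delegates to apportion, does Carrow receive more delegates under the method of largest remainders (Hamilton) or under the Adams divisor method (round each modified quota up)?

Hamilton

Hamilton: Carrow 15, Farrow 2, Dorne 2, Eskel 3.
Adams: Carrow 14, Farrow 2, Dorne 3, Eskel 3.
Carrow gets 15 under Hamilton and 14 under Adams.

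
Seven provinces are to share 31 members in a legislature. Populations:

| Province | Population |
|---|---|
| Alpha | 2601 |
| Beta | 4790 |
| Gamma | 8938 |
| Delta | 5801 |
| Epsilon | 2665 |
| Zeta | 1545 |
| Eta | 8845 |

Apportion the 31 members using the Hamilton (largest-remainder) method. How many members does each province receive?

Alpha 2, Beta 4, Gamma 8, Delta 5, Epsilon 2, Zeta 2, Eta 8

The standard divisor is 35185/31 = 1135.
Standard quotas: Alpha 2.2916, Beta 4.2203, Gamma 7.8749, Delta 5.1110, Epsilon 2.3480, Zeta 1.3612, Eta 7.7930.
Lower quotas: Alpha 2, Beta 4, Gamma 7, Delta 5, Epsilon 2, Zeta 1, Eta 7 (sum 28, leaving 3 seats).
Remainders in descending order: Gamma 0.8749, Eta 0.7930, Zeta 0.3612, Epsilon 0.3480, Alpha 0.2916, Beta 0.2203, Delta 0.1110.
Largest remainders: Gamma, Eta, Zeta receive the extra seats.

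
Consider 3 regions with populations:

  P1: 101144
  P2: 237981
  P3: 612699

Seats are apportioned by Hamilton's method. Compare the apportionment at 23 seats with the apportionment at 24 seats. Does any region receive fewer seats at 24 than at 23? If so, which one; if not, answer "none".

At 23 seats: P1 2, P2 6, P3 15.
At 24 seats: P1 3, P2 6, P3 15.
No region's allocation decreased.

none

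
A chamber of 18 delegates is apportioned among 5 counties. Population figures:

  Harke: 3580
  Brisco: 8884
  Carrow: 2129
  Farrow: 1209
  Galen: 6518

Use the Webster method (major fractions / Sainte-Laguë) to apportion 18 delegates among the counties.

Harke: 3, Brisco: 7, Carrow: 2, Farrow: 1, Galen: 5

Standard divisor 22320/18 ≈ 1240; standard quotas: Harke 2.887, Brisco 7.165, Carrow 1.717, Farrow 0.975, Galen 5.256.
Rounding to the nearest integer gives Harke 3, Brisco 7, Carrow 2, Farrow 1, Galen 5 — total 18, matching the house size, so no adjustment is needed.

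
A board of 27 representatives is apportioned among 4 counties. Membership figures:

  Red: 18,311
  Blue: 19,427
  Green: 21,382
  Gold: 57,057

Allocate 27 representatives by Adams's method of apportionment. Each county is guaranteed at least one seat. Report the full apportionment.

Standard divisor 116177/27 ≈ 4302.852; standard quotas: Red 4.256, Blue 4.515, Green 4.969, Gold 13.260.
Rounding up gives 5, 5, 5, 14 = 29 seats, so the divisor must be adjusted.
With modified divisor 4700: modified quotas Red 3.896, Blue 4.133, Green 4.549, Gold 12.140.
Rounding up: Red 4, Blue 5, Green 5, Gold 13 (total 27).

Red=4; Blue=5; Green=5; Gold=13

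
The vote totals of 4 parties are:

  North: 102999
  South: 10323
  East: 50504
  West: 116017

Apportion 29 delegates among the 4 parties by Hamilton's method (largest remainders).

North 11, South 1, East 5, West 12

The standard divisor is 279843/29 ≈ 9649.759.
Standard quotas: North 10.6737, South 1.0698, East 5.2337, West 12.0228.
Lower quotas: North 10, South 1, East 5, West 12 (sum 28, leaving 1 seat).
Remainders in descending order: North 0.6737, East 0.2337, South 0.0698, West 0.0228.
Largest remainder: North receives the extra seat.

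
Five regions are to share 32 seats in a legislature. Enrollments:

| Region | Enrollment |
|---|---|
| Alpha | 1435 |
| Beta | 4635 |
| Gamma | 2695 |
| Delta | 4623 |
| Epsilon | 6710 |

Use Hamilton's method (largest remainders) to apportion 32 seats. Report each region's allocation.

Alpha: 2, Beta: 8, Gamma: 4, Delta: 7, Epsilon: 11

The standard divisor is 20098/32 ≈ 628.062.
Standard quotas: Alpha 2.2848, Beta 7.3798, Gamma 4.2910, Delta 7.3607, Epsilon 10.6837.
Lower quotas: Alpha 2, Beta 7, Gamma 4, Delta 7, Epsilon 10 (sum 30, leaving 2 seats).
Remainders in descending order: Epsilon 0.6837, Beta 0.3798, Delta 0.3607, Gamma 0.2910, Alpha 0.2848.
The surplus seats go to Epsilon, Beta.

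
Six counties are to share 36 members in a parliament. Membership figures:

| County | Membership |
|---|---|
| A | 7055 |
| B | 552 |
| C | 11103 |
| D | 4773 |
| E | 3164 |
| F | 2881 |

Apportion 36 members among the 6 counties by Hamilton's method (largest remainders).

A=9; B=1; C=13; D=6; E=4; F=3

Total 29528; standard divisor 29528/36 ≈ 820.222.
Standard quotas: A 8.6013, B 0.6730, C 13.5366, D 5.8192, E 3.8575, F 3.5125.
Lower quotas: A 8, B 0, C 13, D 5, E 3, F 3 (sum 32, leaving 4 seats).
Remainders in descending order: E 0.8575, D 0.8192, B 0.6730, A 0.6013, C 0.5366, F 0.5125.
Largest remainders: E, D, B, A receive the extra seats.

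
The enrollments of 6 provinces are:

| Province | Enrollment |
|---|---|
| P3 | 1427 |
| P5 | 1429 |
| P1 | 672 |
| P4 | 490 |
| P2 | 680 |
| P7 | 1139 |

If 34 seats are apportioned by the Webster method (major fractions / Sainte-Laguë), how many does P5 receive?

Standard divisor 5837/34 ≈ 171.676; standard quotas: P3 8.312, P5 8.324, P1 3.914, P4 2.854, P2 3.961, P7 6.635.
Rounding to the nearest integer gives P3 8, P5 8, P1 4, P4 3, P2 4, P7 7 — total 34, matching the house size, so no adjustment is needed.
P5 receives 8.

8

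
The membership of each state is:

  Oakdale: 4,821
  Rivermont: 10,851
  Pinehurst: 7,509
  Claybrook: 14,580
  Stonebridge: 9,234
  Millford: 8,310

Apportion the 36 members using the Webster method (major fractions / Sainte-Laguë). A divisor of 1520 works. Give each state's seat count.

Oakdale=3, Rivermont=7, Pinehurst=5, Claybrook=10, Stonebridge=6, Millford=5

With modified divisor 1520: modified quotas Oakdale 3.172, Rivermont 7.139, Pinehurst 4.940, Claybrook 9.592, Stonebridge 6.075, Millford 5.467.
Rounding to the nearest integer: Oakdale 3, Rivermont 7, Pinehurst 5, Claybrook 10, Stonebridge 6, Millford 5 (total 36).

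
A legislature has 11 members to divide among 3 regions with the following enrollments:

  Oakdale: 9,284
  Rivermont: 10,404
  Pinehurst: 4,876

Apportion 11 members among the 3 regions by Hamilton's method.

The standard divisor is 24564/11 ≈ 2233.091.
Standard quotas: Oakdale 4.1575, Rivermont 4.6590, Pinehurst 2.1835.
Lower quotas: Oakdale 4, Rivermont 4, Pinehurst 2 (sum 10, leaving 1 seat).
Remainders in descending order: Rivermont 0.6590, Pinehurst 0.1835, Oakdale 0.1575.
The surplus seat goes to Rivermont.

Oakdale 4; Rivermont 5; Pinehurst 2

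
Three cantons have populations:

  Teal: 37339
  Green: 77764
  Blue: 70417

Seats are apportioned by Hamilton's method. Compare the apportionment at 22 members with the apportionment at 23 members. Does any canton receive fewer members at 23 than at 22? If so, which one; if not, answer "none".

At 22 seats: Teal 5, Green 9, Blue 8.
At 23 seats: Teal 4, Green 10, Blue 9.
Teal drops from 5 to 4.

Teal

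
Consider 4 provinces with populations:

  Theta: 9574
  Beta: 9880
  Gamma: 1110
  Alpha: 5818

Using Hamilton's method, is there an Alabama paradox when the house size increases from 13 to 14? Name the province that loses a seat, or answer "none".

none

At 13 seats: Theta 5, Beta 5, Gamma 0, Alpha 3.
At 14 seats: Theta 5, Beta 5, Gamma 1, Alpha 3.
No province's allocation decreased.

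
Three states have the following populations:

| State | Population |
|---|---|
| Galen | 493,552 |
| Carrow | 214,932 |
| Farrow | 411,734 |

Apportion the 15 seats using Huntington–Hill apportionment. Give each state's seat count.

Galen 7, Carrow 3, Farrow 5

With divisor 75664: modified quotas Galen 6.523, Carrow 2.841, Farrow 5.442.
Geometric-mean thresholds: Galen √(6·7)=6.481, Carrow √(2·3)=2.449, Farrow √(5·6)=5.477.
Each quota rounded against its threshold gives Galen 7, Carrow 3, Farrow 5 (total 15).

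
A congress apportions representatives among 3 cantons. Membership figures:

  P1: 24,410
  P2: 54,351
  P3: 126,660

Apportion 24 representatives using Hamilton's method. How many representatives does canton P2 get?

Total 205421; standard divisor 205421/24 ≈ 8559.208.
Standard quotas: P1 2.8519, P2 6.3500, P3 14.7981.
Lower quotas: P1 2, P2 6, P3 14 (sum 22, leaving 2 seats).
Remainders in descending order: P1 0.8519, P3 0.7981, P2 0.3500.
The surplus seats go to P1, P3.
P2 receives 6.

6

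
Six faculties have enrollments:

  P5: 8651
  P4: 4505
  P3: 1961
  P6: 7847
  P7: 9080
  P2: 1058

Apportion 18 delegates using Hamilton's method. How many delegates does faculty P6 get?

4

The standard divisor is 33102/18 = 1839.
Standard quotas: P5 4.7042, P4 2.4497, P3 1.0663, P6 4.2670, P7 4.9375, P2 0.5753.
Lower quotas: P5 4, P4 2, P3 1, P6 4, P7 4, P2 0 (sum 15, leaving 3 seats).
Remainders in descending order: P7 0.9375, P5 0.7042, P2 0.5753, P4 0.4497, P6 0.2670, P3 0.0663.
The surplus seats go to P7, P5, P2.
P6 receives 4.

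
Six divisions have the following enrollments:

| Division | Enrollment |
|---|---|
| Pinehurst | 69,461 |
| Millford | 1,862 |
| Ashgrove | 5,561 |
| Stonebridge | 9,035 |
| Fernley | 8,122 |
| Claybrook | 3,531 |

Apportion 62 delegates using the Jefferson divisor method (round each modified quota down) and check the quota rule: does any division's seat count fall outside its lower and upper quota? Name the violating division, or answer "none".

Pinehurst

Standard quotas: Pinehurst 44.137, Millford 1.183, Ashgrove 3.534, Stonebridge 5.741, Fernley 5.161, Claybrook 2.244.
Jefferson allocation: Pinehurst 46, Millford 1, Ashgrove 3, Stonebridge 5, Fernley 5, Claybrook 2.
Pinehurst has quota 44.137 (lower 44, upper 45) but receives 46 — outside the quota interval.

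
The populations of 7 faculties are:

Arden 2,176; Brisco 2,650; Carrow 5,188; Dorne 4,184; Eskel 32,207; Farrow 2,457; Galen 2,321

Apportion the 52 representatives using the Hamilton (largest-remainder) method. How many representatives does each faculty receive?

The standard divisor is 51183/52 ≈ 984.288.
Standard quotas: Arden 2.2107, Brisco 2.6923, Carrow 5.2708, Dorne 4.2508, Eskel 32.7211, Farrow 2.4962, Galen 2.3580.
Lower quotas: Arden 2, Brisco 2, Carrow 5, Dorne 4, Eskel 32, Farrow 2, Galen 2 (sum 49, leaving 3 seats).
Remainders in descending order: Eskel 0.7211, Brisco 0.6923, Farrow 0.4962, Galen 0.3580, Carrow 0.2708, Dorne 0.2508, Arden 0.2107.
The surplus seats go to Eskel, Brisco, Farrow.

Arden 2, Brisco 3, Carrow 5, Dorne 4, Eskel 33, Farrow 3, Galen 2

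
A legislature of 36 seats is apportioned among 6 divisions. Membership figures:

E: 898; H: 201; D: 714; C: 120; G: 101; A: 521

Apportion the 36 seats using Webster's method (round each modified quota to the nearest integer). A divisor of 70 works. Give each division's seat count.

E 13, H 3, D 10, C 2, G 1, A 7

With modified divisor 70: modified quotas E 12.829, H 2.871, D 10.200, C 1.714, G 1.443, A 7.443.
Rounding to the nearest integer: E 13, H 3, D 10, C 2, G 1, A 7 (total 36).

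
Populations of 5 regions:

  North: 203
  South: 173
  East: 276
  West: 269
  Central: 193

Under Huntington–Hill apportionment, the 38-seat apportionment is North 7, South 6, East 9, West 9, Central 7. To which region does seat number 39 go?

East

Priority for the next seat is population ÷ (√(s·(s+1))).
Priorities: North 27.127, South 26.694, East 29.093, West 28.355, Central 25.791.
Highest priority: East.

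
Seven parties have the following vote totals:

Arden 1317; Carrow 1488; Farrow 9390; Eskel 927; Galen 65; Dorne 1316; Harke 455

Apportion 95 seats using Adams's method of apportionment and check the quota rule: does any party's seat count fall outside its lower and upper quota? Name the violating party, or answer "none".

Farrow

Standard quotas: Arden 8.364, Carrow 9.450, Farrow 59.637, Eskel 5.887, Galen 0.413, Dorne 8.358, Harke 2.890.
Adams allocation: Arden 9, Carrow 10, Farrow 58, Eskel 6, Galen 1, Dorne 8, Harke 3.
Farrow has quota 59.637 (lower 59, upper 60) but receives 58 — outside the quota interval.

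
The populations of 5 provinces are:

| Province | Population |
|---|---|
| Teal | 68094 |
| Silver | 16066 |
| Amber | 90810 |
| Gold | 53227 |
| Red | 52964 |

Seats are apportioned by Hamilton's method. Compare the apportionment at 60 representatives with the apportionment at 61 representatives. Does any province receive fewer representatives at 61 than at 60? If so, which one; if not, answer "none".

Silver

At 60 seats: Teal 15, Silver 4, Amber 19, Gold 11, Red 11.
At 61 seats: Teal 15, Silver 3, Amber 20, Gold 12, Red 11.
Silver drops from 4 to 3.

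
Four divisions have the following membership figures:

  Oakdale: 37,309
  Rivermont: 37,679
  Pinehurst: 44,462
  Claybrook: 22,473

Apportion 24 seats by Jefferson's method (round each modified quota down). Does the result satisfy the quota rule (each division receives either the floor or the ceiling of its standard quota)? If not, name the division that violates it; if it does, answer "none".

Standard quotas: Oakdale 6.309, Rivermont 6.372, Pinehurst 7.519, Claybrook 3.800.
Jefferson allocation: Oakdale 6, Rivermont 6, Pinehurst 8, Claybrook 4.
Every allocation lies between the lower and upper quota.

none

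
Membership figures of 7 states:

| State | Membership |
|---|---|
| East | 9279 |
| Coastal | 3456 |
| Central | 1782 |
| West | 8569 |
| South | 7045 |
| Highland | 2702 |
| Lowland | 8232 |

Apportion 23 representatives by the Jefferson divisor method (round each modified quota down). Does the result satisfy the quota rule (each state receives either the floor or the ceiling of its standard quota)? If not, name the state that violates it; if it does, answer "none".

Standard quotas: East 5.197, Coastal 1.936, Central 0.998, West 4.799, South 3.946, Highland 1.513, Lowland 4.611.
Jefferson allocation: East 5, Coastal 2, Central 1, West 5, South 4, Highland 1, Lowland 5.
Every allocation lies between the lower and upper quota.

none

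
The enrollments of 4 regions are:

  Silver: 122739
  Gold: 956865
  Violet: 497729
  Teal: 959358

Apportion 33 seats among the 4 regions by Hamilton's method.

Standard divisor: 2536691 ÷ 33 ≈ 76869.424.
Standard quotas: Silver 1.5967, Gold 12.4479, Violet 6.4750, Teal 12.4804.
Lower quotas: Silver 1, Gold 12, Violet 6, Teal 12 (sum 31, leaving 2 seats).
Remainders in descending order: Silver 0.5967, Teal 0.4804, Violet 0.4750, Gold 0.4479.
Largest remainders: Silver, Teal receive the extra seats.

Silver=2, Gold=12, Violet=6, Teal=13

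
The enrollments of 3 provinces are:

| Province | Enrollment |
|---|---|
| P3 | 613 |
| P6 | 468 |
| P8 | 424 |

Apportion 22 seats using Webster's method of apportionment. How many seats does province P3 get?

Standard divisor 1505/22 ≈ 68.409; standard quotas: P3 8.961, P6 6.841, P8 6.198.
Rounding to the nearest integer gives P3 9, P6 7, P8 6 — total 22, matching the house size, so no adjustment is needed.
P3 receives 9.

9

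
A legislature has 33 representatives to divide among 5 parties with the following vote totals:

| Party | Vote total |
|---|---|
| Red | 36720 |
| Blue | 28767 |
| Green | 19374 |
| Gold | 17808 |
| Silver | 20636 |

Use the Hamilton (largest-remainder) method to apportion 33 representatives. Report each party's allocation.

Red=10, Blue=8, Green=5, Gold=5, Silver=5

Standard divisor: 123305 ÷ 33 ≈ 3736.515.
Standard quotas: Red 9.8273, Blue 7.6989, Green 5.1850, Gold 4.7659, Silver 5.5228.
Lower quotas: Red 9, Blue 7, Green 5, Gold 4, Silver 5 (sum 30, leaving 3 seats).
Remainders in descending order: Red 0.8273, Gold 0.7659, Blue 0.6989, Silver 0.5228, Green 0.1850.
Largest remainders: Red, Gold, Blue receive the extra seats.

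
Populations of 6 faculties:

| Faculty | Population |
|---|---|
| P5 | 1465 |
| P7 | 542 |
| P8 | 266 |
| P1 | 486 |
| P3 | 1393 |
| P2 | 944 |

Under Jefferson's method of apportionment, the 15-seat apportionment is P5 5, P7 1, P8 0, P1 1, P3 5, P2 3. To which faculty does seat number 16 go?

P7

Priority for the next seat is population ÷ (current seats + 1).
Priorities: P5 244.167, P7 271.000, P8 266.000, P1 243.000, P3 232.167, P2 236.000.
Highest priority: P7.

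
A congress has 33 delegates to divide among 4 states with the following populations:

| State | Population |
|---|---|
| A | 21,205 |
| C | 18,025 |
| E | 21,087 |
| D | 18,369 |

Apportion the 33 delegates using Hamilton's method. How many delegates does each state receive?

Total 78686; standard divisor 78686/33 ≈ 2384.424.
Standard quotas: A 8.8931, C 7.5595, E 8.8436, D 7.7037.
Lower quotas: A 8, C 7, E 8, D 7 (sum 30, leaving 3 seats).
Remainders in descending order: A 0.8931, E 0.8436, D 0.7037, C 0.5595.
The surplus seats go to A, E, D.

A=9; C=7; E=9; D=8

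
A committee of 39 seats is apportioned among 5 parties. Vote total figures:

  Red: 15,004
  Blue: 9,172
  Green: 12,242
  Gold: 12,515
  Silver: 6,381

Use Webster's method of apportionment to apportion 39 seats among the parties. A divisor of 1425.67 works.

With modified divisor 1425.67: modified quotas Red 10.524, Blue 6.433, Green 8.587, Gold 8.778, Silver 4.476.
Rounding to the nearest integer: Red 11, Blue 6, Green 9, Gold 9, Silver 4 (total 39).

Red 11, Blue 6, Green 9, Gold 9, Silver 4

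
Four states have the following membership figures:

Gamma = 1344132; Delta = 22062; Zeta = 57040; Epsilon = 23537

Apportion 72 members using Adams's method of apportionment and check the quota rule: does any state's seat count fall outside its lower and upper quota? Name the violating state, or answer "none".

Standard quotas: Gamma 66.892, Delta 1.098, Zeta 2.839, Epsilon 1.171.
Adams allocation: Gamma 65, Delta 2, Zeta 3, Epsilon 2.
Gamma has quota 66.892 (lower 66, upper 67) but receives 65 — outside the quota interval.

Gamma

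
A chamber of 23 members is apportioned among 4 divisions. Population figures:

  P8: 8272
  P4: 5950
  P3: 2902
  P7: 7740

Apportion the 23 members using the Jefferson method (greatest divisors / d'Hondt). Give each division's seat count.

P8 8, P4 6, P3 2, P7 7

Standard divisor 24864/23 ≈ 1081.043; standard quotas: P8 7.652, P4 5.504, P3 2.684, P7 7.160.
Rounding down gives 7, 5, 2, 7 = 21 seats, so the divisor must be adjusted.
With modified divisor 980: modified quotas P8 8.441, P4 6.071, P3 2.961, P7 7.898.
Rounding down: P8 8, P4 6, P3 2, P7 7 (total 23).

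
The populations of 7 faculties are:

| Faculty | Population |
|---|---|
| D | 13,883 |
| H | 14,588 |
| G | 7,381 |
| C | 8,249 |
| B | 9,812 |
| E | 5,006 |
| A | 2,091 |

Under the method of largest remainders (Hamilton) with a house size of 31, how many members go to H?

7

Standard divisor: 61010 ÷ 31 ≈ 1968.065.
Standard quotas: D 7.0541, H 7.4124, G 3.7504, C 4.1914, B 4.9856, E 2.5436, A 1.0625.
Lower quotas: D 7, H 7, G 3, C 4, B 4, E 2, A 1 (sum 28, leaving 3 seats).
Remainders in descending order: B 0.9856, G 0.7504, E 0.5436, H 0.4124, C 0.1914, A 0.0625, D 0.0541.
The surplus seats go to B, G, E.
H receives 7.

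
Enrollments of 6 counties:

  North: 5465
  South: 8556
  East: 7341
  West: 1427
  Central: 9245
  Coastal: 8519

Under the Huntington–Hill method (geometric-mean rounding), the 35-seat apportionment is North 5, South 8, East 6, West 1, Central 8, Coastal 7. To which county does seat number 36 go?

Coastal

Priority for the next seat is population ÷ (√(s·(s+1))).
Priorities: North 997.768, South 1008.334, East 1132.741, West 1009.041, Central 1089.534, Coastal 1138.399.
Highest priority: Coastal.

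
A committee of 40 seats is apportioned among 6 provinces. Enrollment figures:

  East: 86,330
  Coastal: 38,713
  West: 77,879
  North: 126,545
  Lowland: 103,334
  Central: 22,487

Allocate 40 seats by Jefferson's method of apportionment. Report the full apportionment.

Standard divisor 455288/40 ≈ 11382.2; standard quotas: East 7.585, Coastal 3.401, West 6.842, North 11.118, Lowland 9.079, Central 1.976.
Rounding down gives 7, 3, 6, 11, 9, 1 = 37 seats, so the divisor must be adjusted.
With modified divisor 10700: modified quotas East 8.068, Coastal 3.618, West 7.278, North 11.827, Lowland 9.657, Central 2.102.
Rounding down: East 8, Coastal 3, West 7, North 11, Lowland 9, Central 2 (total 40).

East=8, Coastal=3, West=7, North=11, Lowland=9, Central=2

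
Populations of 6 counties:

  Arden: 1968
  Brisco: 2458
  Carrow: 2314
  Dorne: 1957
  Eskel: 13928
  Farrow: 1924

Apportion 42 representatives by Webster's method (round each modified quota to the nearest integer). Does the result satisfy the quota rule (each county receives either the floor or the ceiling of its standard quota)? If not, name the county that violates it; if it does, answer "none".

Standard quotas: Arden 3.367, Brisco 4.205, Carrow 3.959, Dorne 3.348, Eskel 23.829, Farrow 3.292.
Webster allocation: Arden 3, Brisco 4, Carrow 4, Dorne 3, Eskel 25, Farrow 3.
Eskel has quota 23.829 (lower 23, upper 24) but receives 25 — outside the quota interval.

Eskel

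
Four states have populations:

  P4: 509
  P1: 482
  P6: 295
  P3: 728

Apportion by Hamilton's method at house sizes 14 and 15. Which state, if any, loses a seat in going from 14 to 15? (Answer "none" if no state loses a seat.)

At 14 seats: P4 4, P1 3, P6 2, P3 5.
At 15 seats: P4 4, P1 4, P6 2, P3 5.
No state's allocation decreased.

none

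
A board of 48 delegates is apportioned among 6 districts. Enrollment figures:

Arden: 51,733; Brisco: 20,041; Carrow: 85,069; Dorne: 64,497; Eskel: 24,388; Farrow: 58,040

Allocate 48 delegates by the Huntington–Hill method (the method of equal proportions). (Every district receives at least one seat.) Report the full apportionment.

With divisor 6228: modified quotas Arden 8.307, Brisco 3.218, Carrow 13.659, Dorne 10.356, Eskel 3.916, Farrow 9.319.
Geometric-mean thresholds: Arden √(8·9)=8.485, Brisco √(3·4)=3.464, Carrow √(13·14)=13.491, Dorne √(10·11)=10.488, Eskel √(3·4)=3.464, Farrow √(9·10)=9.487.
Each quota rounded against its threshold gives Arden 8, Brisco 3, Carrow 14, Dorne 10, Eskel 4, Farrow 9 (total 48).

Arden 8, Brisco 3, Carrow 14, Dorne 10, Eskel 4, Farrow 9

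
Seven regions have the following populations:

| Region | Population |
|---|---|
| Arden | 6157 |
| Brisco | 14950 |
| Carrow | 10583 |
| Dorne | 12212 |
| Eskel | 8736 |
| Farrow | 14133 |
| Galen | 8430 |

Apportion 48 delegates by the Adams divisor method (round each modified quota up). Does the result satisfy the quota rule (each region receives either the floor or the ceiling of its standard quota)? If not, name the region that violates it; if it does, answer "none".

Standard quotas: Arden 3.930, Brisco 9.542, Carrow 6.755, Dorne 7.795, Eskel 5.576, Farrow 9.021, Galen 5.381.
Adams allocation: Arden 4, Brisco 9, Carrow 7, Dorne 8, Eskel 6, Farrow 9, Galen 5.
Every allocation lies between the lower and upper quota.

none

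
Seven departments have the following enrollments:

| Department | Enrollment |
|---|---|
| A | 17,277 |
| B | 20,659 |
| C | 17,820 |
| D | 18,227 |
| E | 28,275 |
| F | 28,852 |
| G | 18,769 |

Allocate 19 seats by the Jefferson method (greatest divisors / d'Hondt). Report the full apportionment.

A=2, B=3, C=2, D=2, E=4, F=4, G=2

Standard divisor 149879/19 ≈ 7888.368; standard quotas: A 2.190, B 2.619, C 2.259, D 2.311, E 3.584, F 3.658, G 2.379.
Rounding down gives 2, 2, 2, 2, 3, 3, 2 = 16 seats, so the divisor must be adjusted.
With modified divisor 6600: modified quotas A 2.618, B 3.130, C 2.700, D 2.762, E 4.284, F 4.372, G 2.844.
Rounding down: A 2, B 3, C 2, D 2, E 4, F 4, G 2 (total 19).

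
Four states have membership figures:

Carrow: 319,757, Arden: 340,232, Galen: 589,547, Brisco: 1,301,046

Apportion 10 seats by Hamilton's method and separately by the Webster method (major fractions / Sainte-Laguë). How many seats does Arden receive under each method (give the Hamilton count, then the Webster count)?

2 and 1

Hamilton: Carrow 1, Arden 2, Galen 2, Brisco 5.
Webster: Carrow 1, Arden 1, Galen 2, Brisco 6.
Arden gets 2 under Hamilton and 1 under Webster.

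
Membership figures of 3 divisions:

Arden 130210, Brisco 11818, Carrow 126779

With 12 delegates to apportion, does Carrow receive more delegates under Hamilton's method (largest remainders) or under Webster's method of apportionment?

Hamilton

Hamilton: Arden 6, Brisco 0, Carrow 6.
Webster: Arden 6, Brisco 1, Carrow 5.
Carrow gets 6 under Hamilton and 5 under Webster.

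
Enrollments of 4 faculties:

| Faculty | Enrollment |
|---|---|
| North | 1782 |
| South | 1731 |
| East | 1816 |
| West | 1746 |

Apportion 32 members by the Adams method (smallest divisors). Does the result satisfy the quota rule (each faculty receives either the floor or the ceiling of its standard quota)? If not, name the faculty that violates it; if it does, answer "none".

none

Standard quotas: North 8.060, South 7.829, East 8.214, West 7.897.
Adams allocation: North 8, South 8, East 8, West 8.
Every allocation lies between the lower and upper quota.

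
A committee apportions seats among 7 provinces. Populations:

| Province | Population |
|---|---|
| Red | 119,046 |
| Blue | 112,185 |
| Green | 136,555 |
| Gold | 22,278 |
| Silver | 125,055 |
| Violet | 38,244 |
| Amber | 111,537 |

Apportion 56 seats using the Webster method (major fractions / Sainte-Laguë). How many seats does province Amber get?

Standard divisor 664900/56 ≈ 11873.214; standard quotas: Red 10.026, Blue 9.449, Green 11.501, Gold 1.876, Silver 10.533, Violet 3.221, Amber 9.394.
Rounding to the nearest integer gives Red 10, Blue 9, Green 12, Gold 2, Silver 11, Violet 3, Amber 9 — total 56, matching the house size, so no adjustment is needed.
Amber receives 9.

9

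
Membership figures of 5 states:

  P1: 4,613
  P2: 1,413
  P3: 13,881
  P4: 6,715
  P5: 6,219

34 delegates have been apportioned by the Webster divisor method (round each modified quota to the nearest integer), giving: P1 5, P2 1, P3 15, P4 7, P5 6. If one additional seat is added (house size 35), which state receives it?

P5

Priority for the next seat is population ÷ (current seats + 0.5).
Priorities: P1 838.727, P2 942.000, P3 895.548, P4 895.333, P5 956.769.
Highest priority: P5.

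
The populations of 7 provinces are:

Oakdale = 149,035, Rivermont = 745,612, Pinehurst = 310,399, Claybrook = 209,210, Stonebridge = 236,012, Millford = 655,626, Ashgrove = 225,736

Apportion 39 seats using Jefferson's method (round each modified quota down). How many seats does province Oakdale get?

2

Standard divisor 2531630/39 ≈ 64913.59; standard quotas: Oakdale 2.296, Rivermont 11.486, Pinehurst 4.782, Claybrook 3.223, Stonebridge 3.636, Millford 10.100, Ashgrove 3.477.
Rounding down gives 2, 11, 4, 3, 3, 10, 3 = 36 seats, so the divisor must be adjusted.
With modified divisor 59300: modified quotas Oakdale 2.513, Rivermont 12.574, Pinehurst 5.234, Claybrook 3.528, Stonebridge 3.980, Millford 11.056, Ashgrove 3.807.
Rounding down: Oakdale 2, Rivermont 12, Pinehurst 5, Claybrook 3, Stonebridge 3, Millford 11, Ashgrove 3 (total 39).
Oakdale receives 2.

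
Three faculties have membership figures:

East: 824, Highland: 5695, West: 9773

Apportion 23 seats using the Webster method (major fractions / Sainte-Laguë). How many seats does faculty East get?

1

Standard divisor 16292/23 ≈ 708.348; standard quotas: East 1.163, Highland 8.040, West 13.797.
Rounding to the nearest integer gives East 1, Highland 8, West 14 — total 23, matching the house size, so no adjustment is needed.
East receives 1.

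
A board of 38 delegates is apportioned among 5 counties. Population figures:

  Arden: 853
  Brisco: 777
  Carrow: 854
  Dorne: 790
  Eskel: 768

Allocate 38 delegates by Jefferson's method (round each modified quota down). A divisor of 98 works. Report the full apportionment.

Arden 8; Brisco 7; Carrow 8; Dorne 8; Eskel 7

With modified divisor 98: modified quotas Arden 8.704, Brisco 7.929, Carrow 8.714, Dorne 8.061, Eskel 7.837.
Rounding down: Arden 8, Brisco 7, Carrow 8, Dorne 8, Eskel 7 (total 38).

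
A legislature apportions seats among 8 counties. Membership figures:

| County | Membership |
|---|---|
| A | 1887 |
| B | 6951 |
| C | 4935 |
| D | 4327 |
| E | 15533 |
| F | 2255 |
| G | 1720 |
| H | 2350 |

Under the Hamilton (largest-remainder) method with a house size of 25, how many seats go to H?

The standard divisor is 39958/25 ≈ 1598.32.
Standard quotas: A 1.1806, B 4.3489, C 3.0876, D 2.7072, E 9.7183, F 1.4109, G 1.0761, H 1.4703.
Lower quotas: A 1, B 4, C 3, D 2, E 9, F 1, G 1, H 1 (sum 22, leaving 3 seats).
Remainders in descending order: E 0.7183, D 0.7072, H 0.4703, F 0.4109, B 0.3489, A 0.1806, C 0.0876, G 0.0761.
Largest remainders: E, D, H receive the extra seats.
H receives 2.

2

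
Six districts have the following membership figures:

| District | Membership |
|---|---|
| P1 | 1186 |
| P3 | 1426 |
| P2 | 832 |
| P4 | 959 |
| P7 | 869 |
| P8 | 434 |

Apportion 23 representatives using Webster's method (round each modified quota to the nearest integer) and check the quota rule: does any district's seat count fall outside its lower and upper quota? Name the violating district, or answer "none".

Standard quotas: P1 4.781, P3 5.748, P2 3.354, P4 3.866, P7 3.503, P8 1.749.
Webster allocation: P1 5, P3 6, P2 3, P4 4, P7 3, P8 2.
Every allocation lies between the lower and upper quota.

none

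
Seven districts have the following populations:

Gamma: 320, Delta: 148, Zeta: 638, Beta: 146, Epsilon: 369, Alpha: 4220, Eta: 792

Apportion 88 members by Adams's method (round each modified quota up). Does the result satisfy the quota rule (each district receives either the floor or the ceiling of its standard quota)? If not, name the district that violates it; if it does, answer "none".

Alpha

Standard quotas: Gamma 4.245, Delta 1.964, Zeta 8.464, Beta 1.937, Epsilon 4.896, Alpha 55.987, Eta 10.507.
Adams allocation: Gamma 5, Delta 2, Zeta 9, Beta 2, Epsilon 5, Alpha 54, Eta 11.
Alpha has quota 55.987 (lower 55, upper 56) but receives 54 — outside the quota interval.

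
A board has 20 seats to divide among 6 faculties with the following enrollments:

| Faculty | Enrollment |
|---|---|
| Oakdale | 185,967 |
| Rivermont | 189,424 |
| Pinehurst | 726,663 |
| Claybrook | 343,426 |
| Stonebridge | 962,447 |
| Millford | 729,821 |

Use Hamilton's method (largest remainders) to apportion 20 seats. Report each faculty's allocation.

Oakdale 1; Rivermont 1; Pinehurst 5; Claybrook 2; Stonebridge 6; Millford 5

Total 3137748; standard divisor 3137748/20 ≈ 156887.4.
Standard quotas: Oakdale 1.1854, Rivermont 1.2074, Pinehurst 4.6317, Claybrook 2.1890, Stonebridge 6.1346, Millford 4.6519.
Lower quotas: Oakdale 1, Rivermont 1, Pinehurst 4, Claybrook 2, Stonebridge 6, Millford 4 (sum 18, leaving 2 seats).
Remainders in descending order: Millford 0.6519, Pinehurst 0.6317, Rivermont 0.2074, Claybrook 0.1890, Oakdale 0.1854, Stonebridge 0.1346.
The surplus seats go to Millford, Pinehurst.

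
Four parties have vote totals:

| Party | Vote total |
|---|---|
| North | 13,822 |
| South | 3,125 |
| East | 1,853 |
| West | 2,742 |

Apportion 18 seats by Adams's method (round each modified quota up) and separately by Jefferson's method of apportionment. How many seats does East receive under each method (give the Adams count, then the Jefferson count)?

2 and 1

Adams: North 11, South 3, East 2, West 2.
Jefferson: North 13, South 2, East 1, West 2.
East gets 2 under Adams and 1 under Jefferson.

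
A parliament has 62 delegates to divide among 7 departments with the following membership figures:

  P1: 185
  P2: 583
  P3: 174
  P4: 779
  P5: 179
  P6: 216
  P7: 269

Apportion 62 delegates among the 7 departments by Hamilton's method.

P1 5, P2 15, P3 4, P4 20, P5 5, P6 6, P7 7

Total 2385; standard divisor 2385/62 ≈ 38.468.
Standard quotas: P1 4.809, P2 15.156, P3 4.523, P4 20.251, P5 4.653, P6 5.615, P7 6.993.
Lower quotas: P1 4, P2 15, P3 4, P4 20, P5 4, P6 5, P7 6 (sum 58, leaving 4 seats).
Remainders in descending order: P7 0.993, P1 0.809, P5 0.653, P6 0.615, P3 0.523, P4 0.251, P2 0.156.
The surplus seats go to P7, P1, P5, P6.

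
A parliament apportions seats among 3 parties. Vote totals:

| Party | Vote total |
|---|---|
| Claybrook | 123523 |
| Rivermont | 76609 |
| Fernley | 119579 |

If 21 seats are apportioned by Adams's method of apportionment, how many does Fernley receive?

8

Standard divisor 319711/21 ≈ 15224.333; standard quotas: Claybrook 8.114, Rivermont 5.032, Fernley 7.854.
Rounding up gives 9, 6, 8 = 23 seats, so the divisor must be adjusted.
With modified divisor 16300: modified quotas Claybrook 7.578, Rivermont 4.700, Fernley 7.336.
Rounding up: Claybrook 8, Rivermont 5, Fernley 8 (total 21).
Fernley receives 8.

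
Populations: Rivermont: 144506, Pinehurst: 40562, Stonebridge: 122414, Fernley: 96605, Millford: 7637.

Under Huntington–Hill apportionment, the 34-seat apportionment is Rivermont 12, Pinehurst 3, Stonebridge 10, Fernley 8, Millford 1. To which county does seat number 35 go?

Pinehurst

Priority for the next seat is population ÷ (√(s·(s+1))).
Priorities: Rivermont 11569.739, Pinehurst 11709.241, Stonebridge 11671.717, Fernley 11385.008, Millford 5400.174.
Highest priority: Pinehurst.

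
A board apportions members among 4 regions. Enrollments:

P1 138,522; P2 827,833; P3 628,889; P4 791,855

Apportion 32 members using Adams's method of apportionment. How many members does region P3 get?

8

Standard divisor 2387099/32 ≈ 74596.844; standard quotas: P1 1.857, P2 11.097, P3 8.431, P4 10.615.
Rounding up gives 2, 12, 9, 11 = 34 seats, so the divisor must be adjusted.
With modified divisor 78900: modified quotas P1 1.756, P2 10.492, P3 7.971, P4 10.036.
Rounding up: P1 2, P2 11, P3 8, P4 11 (total 32).
P3 receives 8.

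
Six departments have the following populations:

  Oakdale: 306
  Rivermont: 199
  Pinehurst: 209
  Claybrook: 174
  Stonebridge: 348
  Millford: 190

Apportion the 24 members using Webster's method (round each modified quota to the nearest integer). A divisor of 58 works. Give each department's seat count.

With modified divisor 58: modified quotas Oakdale 5.276, Rivermont 3.431, Pinehurst 3.603, Claybrook 3.000, Stonebridge 6.000, Millford 3.276.
Rounding to the nearest integer: Oakdale 5, Rivermont 3, Pinehurst 4, Claybrook 3, Stonebridge 6, Millford 3 (total 24).

Oakdale: 5, Rivermont: 3, Pinehurst: 4, Claybrook: 3, Stonebridge: 6, Millford: 3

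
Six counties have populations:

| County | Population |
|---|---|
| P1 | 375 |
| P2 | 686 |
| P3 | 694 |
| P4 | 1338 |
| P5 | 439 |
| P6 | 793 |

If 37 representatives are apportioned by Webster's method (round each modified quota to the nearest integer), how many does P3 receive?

6

Standard divisor 4325/37 ≈ 116.892; standard quotas: P1 3.208, P2 5.869, P3 5.937, P4 11.446, P5 3.756, P6 6.784.
Rounding to the nearest integer gives P1 3, P2 6, P3 6, P4 11, P5 4, P6 7 — total 37, matching the house size, so no adjustment is needed.
P3 receives 6.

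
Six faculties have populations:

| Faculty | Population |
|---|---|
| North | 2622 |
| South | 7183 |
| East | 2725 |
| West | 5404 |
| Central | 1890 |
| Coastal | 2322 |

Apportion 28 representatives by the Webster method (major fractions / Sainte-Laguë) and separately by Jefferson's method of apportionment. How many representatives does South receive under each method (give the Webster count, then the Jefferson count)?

Webster: North 3, South 9, East 4, West 7, Central 2, Coastal 3.
Jefferson: North 3, South 10, East 3, West 7, Central 2, Coastal 3.
South gets 9 under Webster and 10 under Jefferson.

9 and 10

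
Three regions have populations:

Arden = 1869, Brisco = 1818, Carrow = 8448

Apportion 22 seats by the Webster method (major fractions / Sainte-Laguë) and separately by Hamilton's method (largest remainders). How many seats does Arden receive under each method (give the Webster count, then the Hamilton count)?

3 and 4

Webster: Arden 3, Brisco 3, Carrow 16.
Hamilton: Arden 4, Brisco 3, Carrow 15.
Arden gets 3 under Webster and 4 under Hamilton.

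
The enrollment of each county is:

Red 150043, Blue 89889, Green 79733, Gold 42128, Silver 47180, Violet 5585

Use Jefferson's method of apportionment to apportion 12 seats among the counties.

Standard divisor 414558/12 ≈ 34546.5; standard quotas: Red 4.343, Blue 2.602, Green 2.308, Gold 1.219, Silver 1.366, Violet 0.162.
Rounding down gives 4, 2, 2, 1, 1, 0 = 10 seats, so the divisor must be adjusted.
With modified divisor 28300: modified quotas Red 5.302, Blue 3.176, Green 2.817, Gold 1.489, Silver 1.667, Violet 0.197.
Rounding down: Red 5, Blue 3, Green 2, Gold 1, Silver 1, Violet 0 (total 12).

Red: 5; Blue: 3; Green: 2; Gold: 1; Silver: 1; Violet: 0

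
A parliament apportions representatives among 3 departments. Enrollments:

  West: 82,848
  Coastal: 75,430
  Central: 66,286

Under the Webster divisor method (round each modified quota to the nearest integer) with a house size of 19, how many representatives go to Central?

Standard divisor 224564/19 ≈ 11819.158; standard quotas: West 7.010, Coastal 6.382, Central 5.608.
Rounding to the nearest integer gives West 7, Coastal 6, Central 6 — total 19, matching the house size, so no adjustment is needed.
Central receives 6.

6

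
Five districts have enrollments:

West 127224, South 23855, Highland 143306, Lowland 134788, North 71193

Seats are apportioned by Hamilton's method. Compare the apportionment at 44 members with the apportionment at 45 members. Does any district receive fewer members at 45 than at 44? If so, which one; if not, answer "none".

At 44 seats: West 11, South 2, Highland 13, Lowland 12, North 6.
At 45 seats: West 12, South 2, Highland 13, Lowland 12, North 6.
No district's allocation decreased.

none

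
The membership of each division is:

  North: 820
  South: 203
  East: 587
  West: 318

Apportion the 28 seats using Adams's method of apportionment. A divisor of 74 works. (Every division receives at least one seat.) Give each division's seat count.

North: 12, South: 3, East: 8, West: 5

With modified divisor 74: modified quotas North 11.081, South 2.743, East 7.932, West 4.297.
Rounding up: North 12, South 3, East 8, West 5 (total 28).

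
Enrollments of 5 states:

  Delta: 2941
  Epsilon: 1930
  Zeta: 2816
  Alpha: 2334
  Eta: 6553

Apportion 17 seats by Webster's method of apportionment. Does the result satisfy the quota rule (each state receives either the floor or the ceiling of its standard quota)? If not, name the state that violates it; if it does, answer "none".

Standard quotas: Delta 3.017, Epsilon 1.980, Zeta 2.888, Alpha 2.394, Eta 6.721.
Webster allocation: Delta 3, Epsilon 2, Zeta 3, Alpha 2, Eta 7.
Every allocation lies between the lower and upper quota.

none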